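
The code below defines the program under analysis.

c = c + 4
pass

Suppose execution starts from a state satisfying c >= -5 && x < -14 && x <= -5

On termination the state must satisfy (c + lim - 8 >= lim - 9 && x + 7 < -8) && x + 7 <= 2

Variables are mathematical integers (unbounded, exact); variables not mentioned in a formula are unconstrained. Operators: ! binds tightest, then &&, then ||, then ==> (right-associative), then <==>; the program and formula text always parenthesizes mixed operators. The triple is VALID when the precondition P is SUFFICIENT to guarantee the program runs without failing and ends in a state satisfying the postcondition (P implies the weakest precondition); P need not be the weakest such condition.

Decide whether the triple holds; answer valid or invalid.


Working backward. After the program, the postcondition (c + lim - 8 >= lim - 9 && x + 7 < -8) && x + 7 <= 2 must hold; in canonical form it is c >= -1 && x < -15 && x <= -5.
Before skip: c >= -1 && x < -15 && x <= -5
Before c := c + 4: c >= -5 && x < -15 && x <= -5
The weakest precondition is c >= -5 && x < -15 && x <= -5.
Check whether c >= -5 && x < -14 && x <= -5 implies it.
Countermodel: at the initial state c = -5, x = -15, the precondition holds but the weakest precondition fails.
Answer: invalid


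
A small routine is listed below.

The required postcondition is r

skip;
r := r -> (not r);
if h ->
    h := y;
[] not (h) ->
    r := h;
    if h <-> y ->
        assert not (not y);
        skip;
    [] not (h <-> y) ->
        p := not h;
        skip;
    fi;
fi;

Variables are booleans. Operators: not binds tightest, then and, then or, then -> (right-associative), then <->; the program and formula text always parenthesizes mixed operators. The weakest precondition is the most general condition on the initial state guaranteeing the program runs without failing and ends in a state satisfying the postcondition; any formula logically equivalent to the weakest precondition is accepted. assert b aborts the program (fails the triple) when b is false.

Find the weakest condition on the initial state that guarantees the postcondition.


Working backward. After the program, r must hold.
Then branch requires r; else branch requires ((h <-> y) -> (y and h)) and ((not (h <-> y)) -> h).
Before the if: (h -> r) and ((not h) -> (((h <-> y) -> (y and h)) and ((not (h <-> y)) -> h)))
Before r := r -> (not r): (h -> (r -> (not r))) and ((not h) -> (((h <-> y) -> (y and h)) and ((not (h <-> y)) -> h)))
Before skip: (h -> (r -> (not r))) and ((not h) -> (((h <-> y) -> (y and h)) and ((not (h <-> y)) -> h)))
Answer: WP = (h -> (r -> (not r))) and ((not h) -> (((h <-> y) -> (y and h)) and ((not (h <-> y)) -> h)))


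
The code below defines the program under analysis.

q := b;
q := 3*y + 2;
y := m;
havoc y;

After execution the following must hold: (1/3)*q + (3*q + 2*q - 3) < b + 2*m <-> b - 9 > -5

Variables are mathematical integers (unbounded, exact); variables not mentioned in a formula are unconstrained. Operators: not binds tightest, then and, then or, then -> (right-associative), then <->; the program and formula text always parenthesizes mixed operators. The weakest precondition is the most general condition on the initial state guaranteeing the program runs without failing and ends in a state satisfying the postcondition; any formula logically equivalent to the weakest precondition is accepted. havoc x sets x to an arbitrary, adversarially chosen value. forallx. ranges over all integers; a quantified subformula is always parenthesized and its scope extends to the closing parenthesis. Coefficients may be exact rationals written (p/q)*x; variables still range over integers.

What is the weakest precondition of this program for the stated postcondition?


Working backward. After the program, the postcondition (1/3)*q + (3*q + 2*q - 3) < b + 2*m <-> b - 9 > -5 must hold; in canonical form it is (16/3)*q < b + 2*m + 3 <-> b > 4.
Before havoc y: (16/3)*q < b + 2*m + 3 <-> b > 4
Before y := m: (16/3)*q < b + 2*m + 3 <-> b > 4
Before q := 3*y + 2: 16*y < b + 2*m - 23/3 <-> b > 4
Before q := b: 16*y < b + 2*m - 23/3 <-> b > 4
Answer: WP = 16*y < b + 2*m - 23/3 <-> b > 4


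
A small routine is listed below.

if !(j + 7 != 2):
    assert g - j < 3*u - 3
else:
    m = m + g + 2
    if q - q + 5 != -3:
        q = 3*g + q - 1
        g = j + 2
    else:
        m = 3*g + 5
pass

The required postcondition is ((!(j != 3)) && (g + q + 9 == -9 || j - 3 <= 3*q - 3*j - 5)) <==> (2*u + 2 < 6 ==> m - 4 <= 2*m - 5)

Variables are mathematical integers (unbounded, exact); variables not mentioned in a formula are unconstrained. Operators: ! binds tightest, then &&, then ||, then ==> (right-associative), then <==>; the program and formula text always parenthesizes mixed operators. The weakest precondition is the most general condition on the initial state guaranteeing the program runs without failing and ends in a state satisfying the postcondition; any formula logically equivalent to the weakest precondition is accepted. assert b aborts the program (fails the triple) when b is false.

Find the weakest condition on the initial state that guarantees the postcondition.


Working backward. After the program, the postcondition ((!(j != 3)) && (g + q + 9 == -9 || j - 3 <= 3*q - 3*j - 5)) <==> (2*u + 2 < 6 ==> m - 4 <= 2*m - 5) must hold; in canonical form it is ((!(j != 3)) && (g + q == -18 || 4*j <= 3*q - 2)) <==> (2*u < 4 ==> m >= 1).
Before skip: ((!(j != 3)) && (g + q == -18 || 4*j <= 3*q - 2)) <==> (2*u < 4 ==> m >= 1)
Then branch requires g < j + 3*u - 3 && (((!(j != 3)) && (g + q == -18 || 4*j <= 3*q - 2)) <==> (2*u < 4 ==> m >= 1)); else branch requires ((!(j != 3)) && (3*g + j + q == -19 || 4*j <= 9*g + 3*q - 5)) <==> (2*u < 4 ==> g + m >= -1).
Before the if: ((!(j != -5)) ==> (g < j + 3*u - 3 && (((!(j != 3)) && (g + q == -18 || 4*j <= 3*q - 2)) <==> (2*u < 4 ==> m >= 1)))) && (j != -5 ==> (((!(j != 3)) && (3*g + j + q == -19 || 4*j <= 9*g + 3*q - 5)) <==> (2*u < 4 ==> g + m >= -1)))
Answer: WP = ((!(j != -5)) ==> (g < j + 3*u - 3 && (((!(j != 3)) && (g + q == -18 || 4*j <= 3*q - 2)) <==> (2*u < 4 ==> m >= 1)))) && (j != -5 ==> (((!(j != 3)) && (3*g + j + q == -19 || 4*j <= 9*g + 3*q - 5)) <==> (2*u < 4 ==> g + m >= -1)))


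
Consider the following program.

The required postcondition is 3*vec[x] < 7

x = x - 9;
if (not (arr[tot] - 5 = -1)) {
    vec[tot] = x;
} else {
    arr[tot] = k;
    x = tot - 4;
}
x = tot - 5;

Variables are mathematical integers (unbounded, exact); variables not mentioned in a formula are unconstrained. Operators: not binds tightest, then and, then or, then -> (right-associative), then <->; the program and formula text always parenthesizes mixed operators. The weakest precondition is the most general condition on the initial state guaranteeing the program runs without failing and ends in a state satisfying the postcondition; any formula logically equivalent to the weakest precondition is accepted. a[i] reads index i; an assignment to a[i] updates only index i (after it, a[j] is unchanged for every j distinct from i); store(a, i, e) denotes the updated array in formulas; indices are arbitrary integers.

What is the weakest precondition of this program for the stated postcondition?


Working backward. After the program, 3*vec[x] < 7 must hold.
Before x := tot - 5: 3*vec[tot - 5] < 7
Then branch requires 3*store(vec, tot, x)[tot - 5] < 7; else branch requires 3*vec[tot - 5] < 7.
Before the if: ((not (arr[tot] = 4)) -> 3*store(vec, tot, x)[tot - 5] < 7) and (arr[tot] = 4 -> 3*vec[tot - 5] < 7)
Before x := x - 9: ((not (arr[tot] = 4)) -> 3*store(vec, tot, x - 9)[tot - 5] < 7) and (arr[tot] = 4 -> 3*vec[tot - 5] < 7)
Answer: WP = ((not (arr[tot] = 4)) -> 3*store(vec, tot, x - 9)[tot - 5] < 7) and (arr[tot] = 4 -> 3*vec[tot - 5] < 7)


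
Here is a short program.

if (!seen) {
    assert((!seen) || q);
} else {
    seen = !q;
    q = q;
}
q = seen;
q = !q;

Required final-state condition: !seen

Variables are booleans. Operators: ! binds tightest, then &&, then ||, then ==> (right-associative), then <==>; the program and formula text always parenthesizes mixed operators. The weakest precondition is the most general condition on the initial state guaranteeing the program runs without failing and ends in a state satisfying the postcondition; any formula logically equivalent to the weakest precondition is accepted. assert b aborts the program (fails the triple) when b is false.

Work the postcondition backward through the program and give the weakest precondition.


Working backward. After the program, !seen must hold.
Before q := !q: !seen
Before q := seen: !seen
Then branch requires ((!seen) || q) && (!seen); else branch requires q.
Before the if: ((!seen) ==> (((!seen) || q) && (!seen))) && (seen ==> q)
Answer: WP = ((!seen) ==> (((!seen) || q) && (!seen))) && (seen ==> q)


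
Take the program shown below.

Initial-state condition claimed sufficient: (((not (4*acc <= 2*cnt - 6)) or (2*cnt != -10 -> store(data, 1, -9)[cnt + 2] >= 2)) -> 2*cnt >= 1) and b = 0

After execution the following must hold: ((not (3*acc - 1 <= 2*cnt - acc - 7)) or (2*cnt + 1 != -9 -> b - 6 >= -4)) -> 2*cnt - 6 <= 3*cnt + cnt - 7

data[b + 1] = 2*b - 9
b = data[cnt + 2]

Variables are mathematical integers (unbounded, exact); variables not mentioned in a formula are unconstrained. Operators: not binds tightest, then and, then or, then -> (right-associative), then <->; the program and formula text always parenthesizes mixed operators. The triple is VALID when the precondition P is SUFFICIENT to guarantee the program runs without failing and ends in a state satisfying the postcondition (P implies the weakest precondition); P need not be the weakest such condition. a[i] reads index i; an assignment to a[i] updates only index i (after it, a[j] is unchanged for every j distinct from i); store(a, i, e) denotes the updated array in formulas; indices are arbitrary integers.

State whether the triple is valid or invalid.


Working backward. After the program, the postcondition ((not (3*acc - 1 <= 2*cnt - acc - 7)) or (2*cnt + 1 != -9 -> b - 6 >= -4)) -> 2*cnt - 6 <= 3*cnt + cnt - 7 must hold; in canonical form it is ((not (4*acc <= 2*cnt - 6)) or (2*cnt != -10 -> b >= 2)) -> 2*cnt >= 1.
Before b := data[cnt + 2]: ((not (4*acc <= 2*cnt - 6)) or (2*cnt != -10 -> data[cnt + 2] >= 2)) -> 2*cnt >= 1
Before data[b + 1] := 2*b - 9: ((not (4*acc <= 2*cnt - 6)) or (2*cnt != -10 -> store(data, b + 1, 2*b - 9)[cnt + 2] >= 2)) -> 2*cnt >= 1
The weakest precondition is ((not (4*acc <= 2*cnt - 6)) or (2*cnt != -10 -> store(data, b + 1, 2*b - 9)[cnt + 2] >= 2)) -> 2*cnt >= 1.
Check whether (((not (4*acc <= 2*cnt - 6)) or (2*cnt != -10 -> store(data, 1, -9)[cnt + 2] >= 2)) -> 2*cnt >= 1) and b = 0 implies it.
Every state satisfying the precondition satisfies the weakest precondition: the implication holds.
Answer: valid


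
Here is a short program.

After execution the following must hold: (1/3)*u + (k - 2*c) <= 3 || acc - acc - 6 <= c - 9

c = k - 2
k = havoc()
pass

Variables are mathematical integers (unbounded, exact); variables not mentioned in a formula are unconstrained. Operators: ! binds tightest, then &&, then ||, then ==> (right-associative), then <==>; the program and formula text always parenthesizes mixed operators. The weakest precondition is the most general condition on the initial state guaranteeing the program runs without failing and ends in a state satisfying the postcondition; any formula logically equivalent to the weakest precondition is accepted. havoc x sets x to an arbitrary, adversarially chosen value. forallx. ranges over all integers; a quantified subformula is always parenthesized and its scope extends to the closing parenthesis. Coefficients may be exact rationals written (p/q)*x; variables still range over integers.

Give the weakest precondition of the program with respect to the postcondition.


Working backward. After the program, the postcondition (1/3)*u + (k - 2*c) <= 3 || acc - acc - 6 <= c - 9 must hold; in canonical form it is k + (1/3)*u <= 2*c + 3 || c >= 3.
Before skip: k + (1/3)*u <= 2*c + 3 || c >= 3
Before havoc k: forall k_1. (k_1 + (1/3)*u <= 2*c + 3 || c >= 3)
Before c := k - 2: forall k_1. (k_1 + (1/3)*u <= 2*k - 1 || k >= 5)
Answer: WP = forall k_1. (k_1 + (1/3)*u <= 2*k - 1 || k >= 5)


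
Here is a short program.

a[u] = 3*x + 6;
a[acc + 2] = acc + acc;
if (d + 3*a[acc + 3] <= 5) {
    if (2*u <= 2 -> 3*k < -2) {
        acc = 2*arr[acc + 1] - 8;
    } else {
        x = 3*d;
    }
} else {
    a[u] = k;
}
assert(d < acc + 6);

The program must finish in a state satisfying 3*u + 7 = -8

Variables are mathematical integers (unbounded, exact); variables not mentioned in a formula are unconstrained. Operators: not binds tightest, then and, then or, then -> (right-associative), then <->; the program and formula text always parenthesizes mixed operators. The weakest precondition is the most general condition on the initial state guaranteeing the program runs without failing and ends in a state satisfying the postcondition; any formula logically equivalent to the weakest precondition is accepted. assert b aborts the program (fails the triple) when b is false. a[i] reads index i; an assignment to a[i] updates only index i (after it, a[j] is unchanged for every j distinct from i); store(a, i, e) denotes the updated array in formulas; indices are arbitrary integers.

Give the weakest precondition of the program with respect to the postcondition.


Working backward. After the program, the postcondition 3*u + 7 = -8 must hold; in canonical form it is 3*u = -15.
Before assert d < acc + 6: d < acc + 6 and 3*u = -15
Then branch requires ((2*u <= 2 -> 3*k < -2) -> (d < 2*arr[acc + 1] - 2 and 3*u = -15)) and ((not (2*u <= 2 -> 3*k < -2)) -> (d < acc + 6 and 3*u = -15)); else branch requires d < acc + 6 and 3*u = -15.
Before the if: (3*a[acc + 3] + d <= 5 -> (((2*u <= 2 -> 3*k < -2) -> (d < 2*arr[acc + 1] - 2 and 3*u = -15)) and ((not (2*u <= 2 -> 3*k < -2)) -> (d < acc + 6 and 3*u = -15)))) and ((not (3*a[acc + 3] + d <= 5)) -> (d < acc + 6 and 3*u = -15))
Before a[acc + 2] := acc + acc: (3*store(a, acc + 2, 2*acc)[acc + 3] + d <= 5 -> (((2*u <= 2 -> 3*k < -2) -> (d < 2*arr[acc + 1] - 2 and 3*u = -15)) and ((not (2*u <= 2 -> 3*k < -2)) -> (d < acc + 6 and 3*u = -15)))) and ((not (3*store(a, acc + 2, 2*acc)[acc + 3] + d <= 5)) -> (d < acc + 6 and 3*u = -15))
Before a[u] := 3*x + 6: (3*store(store(a, u, 3*x + 6), acc + 2, 2*acc)[acc + 3] + d <= 5 -> (((2*u <= 2 -> 3*k < -2) -> (d < 2*arr[acc + 1] - 2 and 3*u = -15)) and ((not (2*u <= 2 -> 3*k < -2)) -> (d < acc + 6 and 3*u = -15)))) and ((not (3*store(store(a, u, 3*x + 6), acc + 2, 2*acc)[acc + 3] + d <= 5)) -> (d < acc + 6 and 3*u = -15))
Answer: WP = (3*store(store(a, u, 3*x + 6), acc + 2, 2*acc)[acc + 3] + d <= 5 -> (((2*u <= 2 -> 3*k < -2) -> (d < 2*arr[acc + 1] - 2 and 3*u = -15)) and ((not (2*u <= 2 -> 3*k < -2)) -> (d < acc + 6 and 3*u = -15)))) and ((not (3*store(store(a, u, 3*x + 6), acc + 2, 2*acc)[acc + 3] + d <= 5)) -> (d < acc + 6 and 3*u = -15))


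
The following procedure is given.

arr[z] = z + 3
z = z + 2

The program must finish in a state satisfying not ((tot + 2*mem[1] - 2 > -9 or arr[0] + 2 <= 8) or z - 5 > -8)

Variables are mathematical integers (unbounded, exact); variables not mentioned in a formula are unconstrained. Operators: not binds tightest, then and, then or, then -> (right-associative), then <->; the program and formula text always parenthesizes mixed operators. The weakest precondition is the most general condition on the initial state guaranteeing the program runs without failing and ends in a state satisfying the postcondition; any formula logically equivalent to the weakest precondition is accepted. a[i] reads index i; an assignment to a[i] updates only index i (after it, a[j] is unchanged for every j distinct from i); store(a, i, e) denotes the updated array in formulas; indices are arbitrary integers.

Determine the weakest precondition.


Working backward. After the program, the postcondition not ((tot + 2*mem[1] - 2 > -9 or arr[0] + 2 <= 8) or z - 5 > -8) must hold; in canonical form it is not (2*mem[1] + tot > -7 or arr[0] <= 6 or z > -3).
Before z := z + 2: not (2*mem[1] + tot > -7 or arr[0] <= 6 or z > -5)
Before arr[z] := z + 3: not (2*mem[1] + tot > -7 or store(arr, z, z + 3)[0] <= 6 or z > -5)
Answer: WP = not (2*mem[1] + tot > -7 or store(arr, z, z + 3)[0] <= 6 or z > -5)


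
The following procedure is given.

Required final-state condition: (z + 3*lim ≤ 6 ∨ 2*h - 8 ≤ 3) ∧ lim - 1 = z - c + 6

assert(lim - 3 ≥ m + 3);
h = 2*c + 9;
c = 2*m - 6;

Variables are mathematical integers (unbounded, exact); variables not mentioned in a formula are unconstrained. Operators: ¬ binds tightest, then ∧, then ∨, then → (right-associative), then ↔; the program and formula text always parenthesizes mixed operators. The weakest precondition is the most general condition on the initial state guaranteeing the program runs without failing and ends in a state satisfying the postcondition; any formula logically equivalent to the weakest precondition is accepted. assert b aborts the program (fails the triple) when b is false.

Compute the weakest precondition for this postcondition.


Working backward. After the program, the postcondition (z + 3*lim ≤ 6 ∨ 2*h - 8 ≤ 3) ∧ lim - 1 = z - c + 6 must hold; in canonical form it is (3*lim + z ≤ 6 ∨ 2*h ≤ 11) ∧ c + lim = z + 7.
Before c := 2*m - 6: (3*lim + z ≤ 6 ∨ 2*h ≤ 11) ∧ lim + 2*m = z + 13
Before h := 2*c + 9: (3*lim + z ≤ 6 ∨ 4*c ≤ -7) ∧ lim + 2*m = z + 13
Before assert lim - 3 ≥ m + 3: lim ≥ m + 6 ∧ (3*lim + z ≤ 6 ∨ 4*c ≤ -7) ∧ lim + 2*m = z + 13
Answer: WP = lim ≥ m + 6 ∧ (3*lim + z ≤ 6 ∨ 4*c ≤ -7) ∧ lim + 2*m = z + 13


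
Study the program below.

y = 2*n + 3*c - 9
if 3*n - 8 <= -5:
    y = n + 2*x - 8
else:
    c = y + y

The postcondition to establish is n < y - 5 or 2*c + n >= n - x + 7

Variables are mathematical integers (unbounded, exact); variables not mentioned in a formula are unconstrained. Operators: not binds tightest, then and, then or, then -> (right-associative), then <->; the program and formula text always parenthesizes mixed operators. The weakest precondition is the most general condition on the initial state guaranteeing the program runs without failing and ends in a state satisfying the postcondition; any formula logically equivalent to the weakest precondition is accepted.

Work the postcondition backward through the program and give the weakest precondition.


Working backward. After the program, the postcondition n < y - 5 or 2*c + n >= n - x + 7 must hold; in canonical form it is n < y - 5 or 2*c + x >= 7.
Then branch requires 2*x > 13 or 2*c + x >= 7; else branch requires n < y - 5 or x + 4*y >= 7.
Before the if: (3*n <= 3 -> (2*x > 13 or 2*c + x >= 7)) and ((not (3*n <= 3)) -> (n < y - 5 or x + 4*y >= 7))
Before y := 2*n + 3*c - 9: (3*n <= 3 -> (2*x > 13 or 2*c + x >= 7)) and ((not (3*n <= 3)) -> (3*c + n > 14 or 12*c + 8*n + x >= 43))
Answer: WP = (3*n <= 3 -> (2*x > 13 or 2*c + x >= 7)) and ((not (3*n <= 3)) -> (3*c + n > 14 or 12*c + 8*n + x >= 43))


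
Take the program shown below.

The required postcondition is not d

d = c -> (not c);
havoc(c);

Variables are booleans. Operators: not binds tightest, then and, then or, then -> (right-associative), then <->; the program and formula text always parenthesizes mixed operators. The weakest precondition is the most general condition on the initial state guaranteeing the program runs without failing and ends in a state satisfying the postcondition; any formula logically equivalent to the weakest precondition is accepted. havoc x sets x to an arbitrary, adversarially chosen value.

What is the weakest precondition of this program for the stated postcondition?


Working backward. After the program, not d must hold.
Before havoc c: not d
Before d := c -> (not c): not (c -> (not c))
Answer: WP = not (c -> (not c))


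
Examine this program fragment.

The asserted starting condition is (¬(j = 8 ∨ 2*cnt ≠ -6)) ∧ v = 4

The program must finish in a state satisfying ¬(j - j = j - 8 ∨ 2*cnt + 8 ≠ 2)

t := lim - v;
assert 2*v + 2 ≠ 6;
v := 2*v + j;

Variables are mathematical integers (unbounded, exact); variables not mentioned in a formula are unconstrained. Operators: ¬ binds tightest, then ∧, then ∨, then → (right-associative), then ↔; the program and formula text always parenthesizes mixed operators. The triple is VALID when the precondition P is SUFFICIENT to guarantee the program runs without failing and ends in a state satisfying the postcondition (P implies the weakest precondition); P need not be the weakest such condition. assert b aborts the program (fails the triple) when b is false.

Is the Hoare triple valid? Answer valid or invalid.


Working backward. After the program, the postcondition ¬(j - j = j - 8 ∨ 2*cnt + 8 ≠ 2) must hold; in canonical form it is ¬(j = 8 ∨ 2*cnt ≠ -6).
Before v := 2*v + j: ¬(j = 8 ∨ 2*cnt ≠ -6)
Before assert 2*v + 2 ≠ 6: 2*v ≠ 4 ∧ (¬(j = 8 ∨ 2*cnt ≠ -6))
Before t := lim - v: 2*v ≠ 4 ∧ (¬(j = 8 ∨ 2*cnt ≠ -6))
The weakest precondition is 2*v ≠ 4 ∧ (¬(j = 8 ∨ 2*cnt ≠ -6)).
Check whether (¬(j = 8 ∨ 2*cnt ≠ -6)) ∧ v = 4 implies it.
Every state satisfying the precondition satisfies the weakest precondition: the implication holds.
Answer: valid


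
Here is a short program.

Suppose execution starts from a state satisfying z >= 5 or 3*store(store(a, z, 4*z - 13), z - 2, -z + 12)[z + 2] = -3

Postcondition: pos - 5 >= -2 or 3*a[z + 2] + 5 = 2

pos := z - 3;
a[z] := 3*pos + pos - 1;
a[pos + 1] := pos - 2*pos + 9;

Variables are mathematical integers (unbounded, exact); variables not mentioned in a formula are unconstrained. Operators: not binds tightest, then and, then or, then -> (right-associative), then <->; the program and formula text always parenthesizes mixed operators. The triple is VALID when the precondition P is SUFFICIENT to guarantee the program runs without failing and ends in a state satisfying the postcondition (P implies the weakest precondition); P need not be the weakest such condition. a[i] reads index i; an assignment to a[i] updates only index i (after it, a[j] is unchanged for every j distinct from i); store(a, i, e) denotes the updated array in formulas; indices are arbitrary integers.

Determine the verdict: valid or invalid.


Working backward. After the program, the postcondition pos - 5 >= -2 or 3*a[z + 2] + 5 = 2 must hold; in canonical form it is pos >= 3 or 3*a[z + 2] = -3.
Before a[pos + 1] := pos - 2*pos + 9: pos >= 3 or 3*store(a, pos + 1, -pos + 9)[z + 2] = -3
Before a[z] := 3*pos + pos - 1: pos >= 3 or 3*store(store(a, z, 4*pos - 1), pos + 1, -pos + 9)[z + 2] = -3
Before pos := z - 3: z >= 6 or 3*store(store(a, z, 4*z - 13), z - 2, -z + 12)[z + 2] = -3
The weakest precondition is z >= 6 or 3*store(store(a, z, 4*z - 13), z - 2, -z + 12)[z + 2] = -3.
Check whether z >= 5 or 3*store(store(a, z, 4*z - 13), z - 2, -z + 12)[z + 2] = -3 implies it.
Countermodel: at the initial state a = {[3] = 2, [5] = 2, [7] = 2, elsewhere 2}, z = 5, the precondition holds but the weakest precondition fails.
Answer: invalid


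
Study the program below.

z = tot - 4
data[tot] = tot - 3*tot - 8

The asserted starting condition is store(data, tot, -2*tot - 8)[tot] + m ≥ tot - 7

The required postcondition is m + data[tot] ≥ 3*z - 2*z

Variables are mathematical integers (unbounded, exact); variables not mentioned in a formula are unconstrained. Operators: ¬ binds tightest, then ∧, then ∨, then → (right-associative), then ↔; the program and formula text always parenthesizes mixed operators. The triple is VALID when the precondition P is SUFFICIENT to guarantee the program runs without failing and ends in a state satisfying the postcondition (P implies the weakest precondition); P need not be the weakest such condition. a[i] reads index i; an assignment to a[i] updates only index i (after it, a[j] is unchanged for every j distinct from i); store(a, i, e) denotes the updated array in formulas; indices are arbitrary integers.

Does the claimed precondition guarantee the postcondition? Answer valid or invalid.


Working backward. After the program, the postcondition m + data[tot] ≥ 3*z - 2*z must hold; in canonical form it is data[tot] + m ≥ z.
Before data[tot] := tot - 3*tot - 8: store(data, tot, -2*tot - 8)[tot] + m ≥ z
Before z := tot - 4: store(data, tot, -2*tot - 8)[tot] + m ≥ tot - 4
The weakest precondition is store(data, tot, -2*tot - 8)[tot] + m ≥ tot - 4.
Check whether store(data, tot, -2*tot - 8)[tot] + m ≥ tot - 7 implies it.
Countermodel: at the initial state data = {[0] = 0, elsewhere 0}, m = 1, tot = 0, the precondition holds but the weakest precondition fails.
Answer: invalid


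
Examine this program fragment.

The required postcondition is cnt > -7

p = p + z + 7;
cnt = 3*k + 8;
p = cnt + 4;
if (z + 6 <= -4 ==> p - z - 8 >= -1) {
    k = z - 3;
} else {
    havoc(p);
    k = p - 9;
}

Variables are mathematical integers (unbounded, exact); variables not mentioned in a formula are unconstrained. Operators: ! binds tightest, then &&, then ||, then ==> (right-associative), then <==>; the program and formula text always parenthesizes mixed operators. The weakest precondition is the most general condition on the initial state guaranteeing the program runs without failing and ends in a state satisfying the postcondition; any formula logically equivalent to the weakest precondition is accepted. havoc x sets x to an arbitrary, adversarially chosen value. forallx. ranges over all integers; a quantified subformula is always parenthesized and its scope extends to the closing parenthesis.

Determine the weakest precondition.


Working backward. After the program, cnt > -7 must hold.
Then branch requires cnt > -7; else branch requires cnt > -7.
Before the if: ((z <= -10 ==> p >= z + 7) ==> cnt > -7) && ((!(z <= -10 ==> p >= z + 7)) ==> cnt > -7)
Before p := cnt + 4: ((z <= -10 ==> cnt >= z + 3) ==> cnt > -7) && ((!(z <= -10 ==> cnt >= z + 3)) ==> cnt > -7)
Before cnt := 3*k + 8: ((z <= -10 ==> 3*k >= z - 5) ==> 3*k > -15) && ((!(z <= -10 ==> 3*k >= z - 5)) ==> 3*k > -15)
Before p := p + z + 7: ((z <= -10 ==> 3*k >= z - 5) ==> 3*k > -15) && ((!(z <= -10 ==> 3*k >= z - 5)) ==> 3*k > -15)
Answer: WP = ((z <= -10 ==> 3*k >= z - 5) ==> 3*k > -15) && ((!(z <= -10 ==> 3*k >= z - 5)) ==> 3*k > -15)


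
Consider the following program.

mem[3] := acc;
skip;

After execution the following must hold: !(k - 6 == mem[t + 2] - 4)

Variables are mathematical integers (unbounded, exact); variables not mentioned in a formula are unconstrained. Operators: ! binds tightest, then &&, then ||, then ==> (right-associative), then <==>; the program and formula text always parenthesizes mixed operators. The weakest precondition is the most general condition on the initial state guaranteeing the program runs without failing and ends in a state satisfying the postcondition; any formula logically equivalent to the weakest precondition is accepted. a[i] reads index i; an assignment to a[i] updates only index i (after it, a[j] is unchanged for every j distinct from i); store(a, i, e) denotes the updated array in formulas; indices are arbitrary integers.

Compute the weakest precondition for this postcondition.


Working backward. After the program, the postcondition !(k - 6 == mem[t + 2] - 4) must hold; in canonical form it is !(k == mem[t + 2] + 2).
Before skip: !(k == mem[t + 2] + 2)
Before mem[3] := acc: !(k == store(mem, 3, acc)[t + 2] + 2)
Answer: WP = !(k == store(mem, 3, acc)[t + 2] + 2)


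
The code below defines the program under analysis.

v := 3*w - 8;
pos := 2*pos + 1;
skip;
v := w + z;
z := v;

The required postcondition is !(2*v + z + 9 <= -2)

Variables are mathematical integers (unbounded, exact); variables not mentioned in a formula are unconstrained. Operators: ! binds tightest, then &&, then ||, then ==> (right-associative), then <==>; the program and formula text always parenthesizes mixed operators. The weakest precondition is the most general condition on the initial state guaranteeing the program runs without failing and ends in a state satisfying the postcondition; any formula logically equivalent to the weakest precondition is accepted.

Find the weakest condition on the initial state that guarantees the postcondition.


Working backward. After the program, the postcondition !(2*v + z + 9 <= -2) must hold; in canonical form it is !(2*v + z <= -11).
Before z := v: !(3*v <= -11)
Before v := w + z: !(3*w + 3*z <= -11)
Before skip: !(3*w + 3*z <= -11)
Before pos := 2*pos + 1: !(3*w + 3*z <= -11)
Before v := 3*w - 8: !(3*w + 3*z <= -11)
Answer: WP = !(3*w + 3*z <= -11)


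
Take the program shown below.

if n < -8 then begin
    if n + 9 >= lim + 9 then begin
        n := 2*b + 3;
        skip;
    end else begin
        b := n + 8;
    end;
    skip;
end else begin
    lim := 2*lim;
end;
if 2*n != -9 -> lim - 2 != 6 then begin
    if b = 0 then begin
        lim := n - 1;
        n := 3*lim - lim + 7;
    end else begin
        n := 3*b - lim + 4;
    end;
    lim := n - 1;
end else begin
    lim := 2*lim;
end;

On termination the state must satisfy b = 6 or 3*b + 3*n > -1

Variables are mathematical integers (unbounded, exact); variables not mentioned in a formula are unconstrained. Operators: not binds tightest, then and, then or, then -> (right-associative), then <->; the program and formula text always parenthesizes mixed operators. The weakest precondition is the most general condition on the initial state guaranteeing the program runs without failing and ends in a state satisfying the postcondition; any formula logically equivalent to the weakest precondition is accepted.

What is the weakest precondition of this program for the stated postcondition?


Working backward. After the program, b = 6 or 3*b + 3*n > -1 must hold.
Then branch requires (b = 0 -> (b = 6 or 3*b + 6*n > -16)) and ((not (b = 0)) -> (b = 6 or 12*b > 3*lim - 13)); else branch requires b = 6 or 3*b + 3*n > -1.
Before the if: ((2*n != -9 -> lim != 8) -> ((b = 0 -> (b = 6 or 3*b + 6*n > -16)) and ((not (b = 0)) -> (b = 6 or 12*b > 3*lim - 13)))) and ((not (2*n != -9 -> lim != 8)) -> (b = 6 or 3*b + 3*n > -1))
Then branch requires (n >= lim -> (((4*b != -15 -> lim != 8) -> ((b = 0 -> (b = 6 or 15*b > -34)) and ((not (b = 0)) -> (b = 6 or 12*b > 3*lim - 13)))) and ((not (4*b != -15 -> lim != 8)) -> (b = 6 or 9*b > -10)))) and ((not (n >= lim)) -> (((2*n != -9 -> lim != 8) -> ((n = -8 -> (n = -2 or 9*n > -40)) and ((not (n = -8)) -> (n = -2 or 12*n > 3*lim - 109)))) and ((not (2*n != -9 -> lim != 8)) -> (n = -2 or 6*n > -25)))); else branch requires ((2*n != -9 -> 2*lim != 8) -> ((b = 0 -> (b = 6 or 3*b + 6*n > -16)) and ((not (b = 0)) -> (b = 6 or 12*b > 6*lim - 13)))) and ((not (2*n != -9 -> 2*lim != 8)) -> (b = 6 or 3*b + 3*n > -1)).
Before the if: (n < -8 -> ((n >= lim -> (((4*b != -15 -> lim != 8) -> ((b = 0 -> (b = 6 or 15*b > -34)) and ((not (b = 0)) -> (b = 6 or 12*b > 3*lim - 13)))) and ((not (4*b != -15 -> lim != 8)) -> (b = 6 or 9*b > -10)))) and ((not (n >= lim)) -> (((2*n != -9 -> lim != 8) -> ((n = -8 -> (n = -2 or 9*n > -40)) and ((not (n = -8)) -> (n = -2 or 12*n > 3*lim - 109)))) and ((not (2*n != -9 -> lim != 8)) -> (n = -2 or 6*n > -25)))))) and ((not (n < -8)) -> (((2*n != -9 -> 2*lim != 8) -> ((b = 0 -> (b = 6 or 3*b + 6*n > -16)) and ((not (b = 0)) -> (b = 6 or 12*b > 6*lim - 13)))) and ((not (2*n != -9 -> 2*lim != 8)) -> (b = 6 or 3*b + 3*n > -1))))
Answer: WP = (n < -8 -> ((n >= lim -> (((4*b != -15 -> lim != 8) -> ((b = 0 -> (b = 6 or 15*b > -34)) and ((not (b = 0)) -> (b = 6 or 12*b > 3*lim - 13)))) and ((not (4*b != -15 -> lim != 8)) -> (b = 6 or 9*b > -10)))) and ((not (n >= lim)) -> (((2*n != -9 -> lim != 8) -> ((n = -8 -> (n = -2 or 9*n > -40)) and ((not (n = -8)) -> (n = -2 or 12*n > 3*lim - 109)))) and ((not (2*n != -9 -> lim != 8)) -> (n = -2 or 6*n > -25)))))) and ((not (n < -8)) -> (((2*n != -9 -> 2*lim != 8) -> ((b = 0 -> (b = 6 or 3*b + 6*n > -16)) and ((not (b = 0)) -> (b = 6 or 12*b > 6*lim - 13)))) and ((not (2*n != -9 -> 2*lim != 8)) -> (b = 6 or 3*b + 3*n > -1))))


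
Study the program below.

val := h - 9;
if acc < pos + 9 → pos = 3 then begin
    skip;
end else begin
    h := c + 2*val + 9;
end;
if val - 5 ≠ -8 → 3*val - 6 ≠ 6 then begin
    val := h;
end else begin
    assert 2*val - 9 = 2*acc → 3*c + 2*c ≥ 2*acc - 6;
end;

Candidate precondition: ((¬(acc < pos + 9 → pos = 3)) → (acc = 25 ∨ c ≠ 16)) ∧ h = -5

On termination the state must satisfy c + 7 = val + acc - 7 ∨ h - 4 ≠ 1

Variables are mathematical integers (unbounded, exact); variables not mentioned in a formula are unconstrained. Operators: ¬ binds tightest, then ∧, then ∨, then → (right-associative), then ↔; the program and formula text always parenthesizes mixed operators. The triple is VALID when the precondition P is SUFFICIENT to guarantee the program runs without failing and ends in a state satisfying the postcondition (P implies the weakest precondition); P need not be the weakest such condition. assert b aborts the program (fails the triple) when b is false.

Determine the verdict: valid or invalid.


Working backward. After the program, the postcondition c + 7 = val + acc - 7 ∨ h - 4 ≠ 1 must hold; in canonical form it is c = acc + val - 14 ∨ h ≠ 5.
Then branch requires c = acc + h - 14 ∨ h ≠ 5; else branch requires (2*val = 2*acc + 9 → 5*c ≥ 2*acc - 6) ∧ (c = acc + val - 14 ∨ h ≠ 5).
Before the if: ((val ≠ -3 → 3*val ≠ 12) → (c = acc + h - 14 ∨ h ≠ 5)) ∧ ((¬(val ≠ -3 → 3*val ≠ 12)) → ((2*val = 2*acc + 9 → 5*c ≥ 2*acc - 6) ∧ (c = acc + val - 14 ∨ h ≠ 5)))
Then branch requires ((val ≠ -3 → 3*val ≠ 12) → (c = acc + h - 14 ∨ h ≠ 5)) ∧ ((¬(val ≠ -3 → 3*val ≠ 12)) → ((2*val = 2*acc + 9 → 5*c ≥ 2*acc - 6) ∧ (c = acc + val - 14 ∨ h ≠ 5))); else branch requires ((val ≠ -3 → 3*val ≠ 12) → (acc + 2*val = 5 ∨ c + 2*val ≠ -4)) ∧ ((¬(val ≠ -3 → 3*val ≠ 12)) → ((2*val = 2*acc + 9 → 5*c ≥ 2*acc - 6) ∧ (c = acc + val - 14 ∨ c + 2*val ≠ -4))).
Before the if: ((acc < pos + 9 → pos = 3) → (((val ≠ -3 → 3*val ≠ 12) → (c = acc + h - 14 ∨ h ≠ 5)) ∧ ((¬(val ≠ -3 → 3*val ≠ 12)) → ((2*val = 2*acc + 9 → 5*c ≥ 2*acc - 6) ∧ (c = acc + val - 14 ∨ h ≠ 5))))) ∧ ((¬(acc < pos + 9 → pos = 3)) → (((val ≠ -3 → 3*val ≠ 12) → (acc + 2*val = 5 ∨ c + 2*val ≠ -4)) ∧ ((¬(val ≠ -3 → 3*val ≠ 12)) → ((2*val = 2*acc + 9 → 5*c ≥ 2*acc - 6) ∧ (c = acc + val - 14 ∨ c + 2*val ≠ -4)))))
Before val := h - 9: ((acc < pos + 9 → pos = 3) → (((h ≠ 6 → 3*h ≠ 39) → (c = acc + h - 14 ∨ h ≠ 5)) ∧ ((¬(h ≠ 6 → 3*h ≠ 39)) → ((2*h = 2*acc + 27 → 5*c ≥ 2*acc - 6) ∧ (c = acc + h - 23 ∨ h ≠ 5))))) ∧ ((¬(acc < pos + 9 → pos = 3)) → (((h ≠ 6 → 3*h ≠ 39) → (acc + 2*h = 23 ∨ c + 2*h ≠ 14)) ∧ ((¬(h ≠ 6 → 3*h ≠ 39)) → ((2*h = 2*acc + 27 → 5*c ≥ 2*acc - 6) ∧ (c = acc + h - 23 ∨ c + 2*h ≠ 14)))))
The weakest precondition is ((acc < pos + 9 → pos = 3) → (((h ≠ 6 → 3*h ≠ 39) → (c = acc + h - 14 ∨ h ≠ 5)) ∧ ((¬(h ≠ 6 → 3*h ≠ 39)) → ((2*h = 2*acc + 27 → 5*c ≥ 2*acc - 6) ∧ (c = acc + h - 23 ∨ h ≠ 5))))) ∧ ((¬(acc < pos + 9 → pos = 3)) → (((h ≠ 6 → 3*h ≠ 39) → (acc + 2*h = 23 ∨ c + 2*h ≠ 14)) ∧ ((¬(h ≠ 6 → 3*h ≠ 39)) → ((2*h = 2*acc + 27 → 5*c ≥ 2*acc - 6) ∧ (c = acc + h - 23 ∨ c + 2*h ≠ 14))))).
Check whether ((¬(acc < pos + 9 → pos = 3)) → (acc = 25 ∨ c ≠ 16)) ∧ h = -5 implies it.
Countermodel: at the initial state acc = 34, c = 24, h = -5, pos = 26, the precondition holds but the weakest precondition fails.
Answer: invalid


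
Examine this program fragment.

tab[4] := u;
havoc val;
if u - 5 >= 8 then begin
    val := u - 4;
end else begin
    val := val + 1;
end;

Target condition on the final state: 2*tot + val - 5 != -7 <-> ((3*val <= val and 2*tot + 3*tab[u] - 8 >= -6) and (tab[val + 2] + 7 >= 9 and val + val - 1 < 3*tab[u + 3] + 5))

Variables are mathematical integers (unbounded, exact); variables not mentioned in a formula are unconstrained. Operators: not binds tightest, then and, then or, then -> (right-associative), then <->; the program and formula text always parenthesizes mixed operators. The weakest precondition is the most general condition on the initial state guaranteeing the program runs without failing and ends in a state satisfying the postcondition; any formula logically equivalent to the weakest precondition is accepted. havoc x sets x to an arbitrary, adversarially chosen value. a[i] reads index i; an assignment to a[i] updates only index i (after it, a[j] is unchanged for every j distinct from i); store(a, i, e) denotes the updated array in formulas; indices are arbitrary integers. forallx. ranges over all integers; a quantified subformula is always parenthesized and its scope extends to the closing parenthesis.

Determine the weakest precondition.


Working backward. After the program, the postcondition 2*tot + val - 5 != -7 <-> ((3*val <= val and 2*tot + 3*tab[u] - 8 >= -6) and (tab[val + 2] + 7 >= 9 and val + val - 1 < 3*tab[u + 3] + 5)) must hold; in canonical form it is 2*tot + val != -2 <-> (2*val <= 0 and 3*tab[u] + 2*tot >= 2 and tab[val + 2] >= 2 and 2*val < 3*tab[u + 3] + 6).
Then branch requires 2*tot + u != 2 <-> (2*u <= 8 and 3*tab[u] + 2*tot >= 2 and tab[u - 2] >= 2 and 2*u < 3*tab[u + 3] + 14); else branch requires 2*tot + val != -3 <-> (2*val <= -2 and 3*tab[u] + 2*tot >= 2 and tab[val + 3] >= 2 and 2*val < 3*tab[u + 3] + 4).
Before the if: (u >= 13 -> (2*tot + u != 2 <-> (2*u <= 8 and 3*tab[u] + 2*tot >= 2 and tab[u - 2] >= 2 and 2*u < 3*tab[u + 3] + 14))) and ((not (u >= 13)) -> (2*tot + val != -3 <-> (2*val <= -2 and 3*tab[u] + 2*tot >= 2 and tab[val + 3] >= 2 and 2*val < 3*tab[u + 3] + 4)))
Before havoc val: forall val_1. ((u >= 13 -> (2*tot + u != 2 <-> (2*u <= 8 and 3*tab[u] + 2*tot >= 2 and tab[u - 2] >= 2 and 2*u < 3*tab[u + 3] + 14))) and ((not (u >= 13)) -> (2*tot + val_1 != -3 <-> (2*val_1 <= -2 and 3*tab[u] + 2*tot >= 2 and tab[val_1 + 3] >= 2 and 2*val_1 < 3*tab[u + 3] + 4))))
Before tab[4] := u: forall val_1. ((u >= 13 -> (2*tot + u != 2 <-> (2*u <= 8 and 3*store(tab, 4, u)[u] + 2*tot >= 2 and store(tab, 4, u)[u - 2] >= 2 and 2*u < 3*store(tab, 4, u)[u + 3] + 14))) and ((not (u >= 13)) -> (2*tot + val_1 != -3 <-> (2*val_1 <= -2 and 3*store(tab, 4, u)[u] + 2*tot >= 2 and store(tab, 4, u)[val_1 + 3] >= 2 and 2*val_1 < 3*store(tab, 4, u)[u + 3] + 4))))
Answer: WP = forall val_1. ((u >= 13 -> (2*tot + u != 2 <-> (2*u <= 8 and 3*store(tab, 4, u)[u] + 2*tot >= 2 and store(tab, 4, u)[u - 2] >= 2 and 2*u < 3*store(tab, 4, u)[u + 3] + 14))) and ((not (u >= 13)) -> (2*tot + val_1 != -3 <-> (2*val_1 <= -2 and 3*store(tab, 4, u)[u] + 2*tot >= 2 and store(tab, 4, u)[val_1 + 3] >= 2 and 2*val_1 < 3*store(tab, 4, u)[u + 3] + 4))))


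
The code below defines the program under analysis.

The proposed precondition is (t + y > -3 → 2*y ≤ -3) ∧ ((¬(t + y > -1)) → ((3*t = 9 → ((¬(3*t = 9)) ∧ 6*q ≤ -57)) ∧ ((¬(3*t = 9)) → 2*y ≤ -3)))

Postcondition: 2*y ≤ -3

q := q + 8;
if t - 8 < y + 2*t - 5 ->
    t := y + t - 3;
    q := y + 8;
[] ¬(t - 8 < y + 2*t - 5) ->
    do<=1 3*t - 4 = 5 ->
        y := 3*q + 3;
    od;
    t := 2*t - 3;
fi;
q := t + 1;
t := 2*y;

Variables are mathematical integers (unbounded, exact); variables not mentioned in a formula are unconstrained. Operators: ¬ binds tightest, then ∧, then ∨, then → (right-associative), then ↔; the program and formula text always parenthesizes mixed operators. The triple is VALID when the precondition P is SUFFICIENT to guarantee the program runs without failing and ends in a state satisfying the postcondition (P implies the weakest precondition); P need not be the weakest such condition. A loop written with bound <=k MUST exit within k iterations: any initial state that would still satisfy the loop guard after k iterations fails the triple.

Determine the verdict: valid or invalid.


Working backward. After the program, 2*y ≤ -3 must hold.
Before t := 2*y: 2*y ≤ -3
Before q := t + 1: 2*y ≤ -3
Then branch requires 2*y ≤ -3; else branch requires (3*t = 9 → ((¬(3*t = 9)) ∧ 6*q ≤ -9)) ∧ ((¬(3*t = 9)) → 2*y ≤ -3).
Before the if: (t + y > -3 → 2*y ≤ -3) ∧ ((¬(t + y > -3)) → ((3*t = 9 → ((¬(3*t = 9)) ∧ 6*q ≤ -9)) ∧ ((¬(3*t = 9)) → 2*y ≤ -3)))
Before q := q + 8: (t + y > -3 → 2*y ≤ -3) ∧ ((¬(t + y > -3)) → ((3*t = 9 → ((¬(3*t = 9)) ∧ 6*q ≤ -57)) ∧ ((¬(3*t = 9)) → 2*y ≤ -3)))
The weakest precondition is (t + y > -3 → 2*y ≤ -3) ∧ ((¬(t + y > -3)) → ((3*t = 9 → ((¬(3*t = 9)) ∧ 6*q ≤ -57)) ∧ ((¬(3*t = 9)) → 2*y ≤ -3))).
Check whether (t + y > -3 → 2*y ≤ -3) ∧ ((¬(t + y > -1)) → ((3*t = 9 → ((¬(3*t = 9)) ∧ 6*q ≤ -57)) ∧ ((¬(3*t = 9)) → 2*y ≤ -3))) implies it.
Every state satisfying the precondition satisfies the weakest precondition: the implication holds.
Answer: valid
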